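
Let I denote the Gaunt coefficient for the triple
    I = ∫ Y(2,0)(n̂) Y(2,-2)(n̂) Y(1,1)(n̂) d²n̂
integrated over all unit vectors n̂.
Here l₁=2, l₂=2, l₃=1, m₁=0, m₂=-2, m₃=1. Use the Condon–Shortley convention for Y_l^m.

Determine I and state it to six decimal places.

Σmᵢ = -1 ≠ 0, so the φ-integral vanishes; I = 0

0.000000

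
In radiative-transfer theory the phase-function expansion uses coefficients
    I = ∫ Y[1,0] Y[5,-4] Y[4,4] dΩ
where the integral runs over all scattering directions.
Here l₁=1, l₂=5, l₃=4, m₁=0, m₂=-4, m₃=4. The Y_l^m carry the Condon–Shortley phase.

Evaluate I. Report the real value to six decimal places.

Checks pass: Σm=0; 10 even; l₃=4∈[4,6].
(2·1+1)(2·5+1)(2·4+1) = 297
Δ: 2! 0! 8! / 11! → 1/495
sum: t=1:−1/576 = -1/576
3j²(1 5 4; 0 0 0) = Δ·Π!·Σ² = 5/99  (sign -1)
sum: t=1:−1/40320 = -1/40320
3j²(1 5 4; 0 -4 4) = Δ·Π!·Σ² = 1/55  (sign -1)
combine: 4πI² = 297·5/99·1/55 = 3/11
take √, sign +1: I = 0.14731920

0.147319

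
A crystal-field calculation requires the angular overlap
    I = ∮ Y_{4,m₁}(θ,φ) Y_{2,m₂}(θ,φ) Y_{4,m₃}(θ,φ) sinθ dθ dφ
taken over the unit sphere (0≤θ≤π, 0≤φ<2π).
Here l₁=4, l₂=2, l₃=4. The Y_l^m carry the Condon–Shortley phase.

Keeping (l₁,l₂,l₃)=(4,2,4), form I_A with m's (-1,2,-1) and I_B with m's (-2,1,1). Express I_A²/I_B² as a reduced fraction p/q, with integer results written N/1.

l's match ⇒ only the (l;m) 3-j factors differ between A and B.
A: triangle coeff Δ(4,2,4) = 1/13860; Σ_t [2,2]: t=2:+1/144 = 1/144; (3j)²=10/231 [(4 2 4; -1 2 -1)], sign=-1
B: triangle coeff Δ(4,2,4) = 1/13860; Σ_t [1,2]: t=1:−1/240 t=2:+1/96 = 1/160; (3j)²=27/1540 [(4 2 4; -2 1 1)], sign=-1
I_A²/I_B² = (10/231)/(27/1540) = 200/81

200/81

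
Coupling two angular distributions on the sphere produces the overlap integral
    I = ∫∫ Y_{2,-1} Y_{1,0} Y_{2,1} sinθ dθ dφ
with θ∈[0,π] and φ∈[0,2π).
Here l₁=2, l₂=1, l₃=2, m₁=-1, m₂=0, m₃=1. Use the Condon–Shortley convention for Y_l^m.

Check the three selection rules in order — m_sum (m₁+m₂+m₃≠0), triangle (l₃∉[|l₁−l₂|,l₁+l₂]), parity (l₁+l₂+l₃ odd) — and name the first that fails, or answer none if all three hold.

parity

azimuthal sum: -1 + 0 + 1 = 0  ✓
1 ≤ 2 ≤ 3 (triangle on l)  ✓
L = 2 + 1 + 2 = 5 (odd)  ✗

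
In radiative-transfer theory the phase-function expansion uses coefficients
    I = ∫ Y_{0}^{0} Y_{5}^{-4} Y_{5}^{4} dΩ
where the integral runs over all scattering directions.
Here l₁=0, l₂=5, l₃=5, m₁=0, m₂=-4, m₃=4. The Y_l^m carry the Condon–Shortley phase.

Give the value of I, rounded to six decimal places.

Rules hold: Σm=0, L=10 even, 5≤5≤5.
N = 1·11·11 = 121
Δ = 0!·0!·10!/11! = 1/11
Racah Σ t=0..0: t=0:+1/14400 = 1/14400
⇒ 3j(0 5 5; 0 0 0)² = 1/11, sgn -1
Racah Σ t=0..0: t=0:+1/362880 = 1/362880
⇒ 3j(0 5 5; 0 -4 4)² = 1/11, sgn -1
4πI² = N·(3j₀)²·(3jₘ)² = 1/1
I = +1·√(1/4π) = 0.28209479

0.282095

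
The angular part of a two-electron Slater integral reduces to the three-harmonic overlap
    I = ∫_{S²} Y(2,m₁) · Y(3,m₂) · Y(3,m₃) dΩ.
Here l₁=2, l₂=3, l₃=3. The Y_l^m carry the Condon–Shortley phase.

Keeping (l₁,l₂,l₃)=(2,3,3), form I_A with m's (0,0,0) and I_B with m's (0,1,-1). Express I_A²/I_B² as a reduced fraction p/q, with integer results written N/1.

16/9

Shared (l₁,l₂,l₃)=(2,3,3): N and (l;000)² cancel in I_A²/I_B².
A: Δ = 2!·2!·4!/9! = 1/3780; Racah Σ t=0..2: t=0:+1/24 t=1:−1/4 t=2:+1/24 = -1/6; ⇒ 3j(2 3 3; 0 0 0)² = 4/105, sgn +1
B: Δ = 2!·2!·4!/9! = 1/3780; Racah Σ t=0..2: t=0:+1/96 t=1:−1/6 t=2:+1/16 = -3/32; ⇒ 3j(2 3 3; 0 1 -1)² = 3/140, sgn -1
I_A²/I_B² = (4/105)/(3/140) = 16/9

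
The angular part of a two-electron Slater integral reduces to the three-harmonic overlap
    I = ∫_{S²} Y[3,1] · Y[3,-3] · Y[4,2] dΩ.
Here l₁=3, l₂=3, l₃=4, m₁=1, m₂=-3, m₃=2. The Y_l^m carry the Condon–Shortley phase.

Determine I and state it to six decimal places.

-0.188451

Rules hold: Σm=0, L=10 even, 0≤4≤6.
N = 7·7·9 = 441
Δ = 2!·4!·4!/11! = 1/34650
Racah Σ t=0..2: t=0:+1/72 t=1:−1/16 t=2:+1/72 = -5/144
⇒ 3j(3 3 4; 0 0 0)² = 2/77, sgn -1
Racah Σ t=0..0: t=0:+1/192 = 1/192
⇒ 3j(3 3 4; 1 -3 2)² = 3/77, sgn +1
4πI² = N·(3j₀)²·(3jₘ)² = 54/121
I = -1·√(0.446281/4π) = -0.18845135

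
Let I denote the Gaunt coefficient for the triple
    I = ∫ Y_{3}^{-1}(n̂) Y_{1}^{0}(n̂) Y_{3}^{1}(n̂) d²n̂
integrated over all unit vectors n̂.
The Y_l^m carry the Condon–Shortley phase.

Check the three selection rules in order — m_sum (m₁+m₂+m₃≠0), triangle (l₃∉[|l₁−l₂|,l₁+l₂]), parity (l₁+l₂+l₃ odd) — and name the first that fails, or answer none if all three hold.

Σmᵢ = 0  ✓
l₃∈[|l₁−l₂|,l₁+l₂]=[2,4], have l₃=3  ✓
Σlᵢ = 7 ⇒ odd  ✗

parity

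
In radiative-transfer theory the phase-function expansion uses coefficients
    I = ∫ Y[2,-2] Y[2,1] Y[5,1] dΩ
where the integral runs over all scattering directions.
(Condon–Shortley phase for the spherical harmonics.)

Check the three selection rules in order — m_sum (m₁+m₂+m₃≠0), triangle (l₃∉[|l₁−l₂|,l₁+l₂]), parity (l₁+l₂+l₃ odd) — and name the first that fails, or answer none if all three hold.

triangle

m₁+m₂+m₃ = -2 + 1 + 1 = 0  ✓
triangle: |2−2|=0 ≤ l₃=5 ≤ 2+2=4  ✗
parity: l₁+l₂+l₃ = 9 is odd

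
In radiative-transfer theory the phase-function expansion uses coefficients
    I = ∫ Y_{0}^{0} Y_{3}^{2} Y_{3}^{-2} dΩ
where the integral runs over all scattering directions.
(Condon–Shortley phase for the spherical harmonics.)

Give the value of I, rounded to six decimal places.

0.282095

m-sum 0 ✓  L=6 even ✓  3≤3≤3 ✓
Π(2lᵢ+1) = 1×7×7 = 49
triangle coeff Δ(0,3,3) = 1/7
Σ_t [0,0]: t=0:+1/36 = 1/36
(3j)²=1/7 [(0 3 3; 0 0 0)], sign=-1
Σ_t [0,0]: t=0:+1/120 = 1/120
(3j)²=1/7 [(0 3 3; 0 2 -2)], sign=-1
⇒ 4πI² = 1/1
I = (+1)√(1/1/(4π)) = 0.28209479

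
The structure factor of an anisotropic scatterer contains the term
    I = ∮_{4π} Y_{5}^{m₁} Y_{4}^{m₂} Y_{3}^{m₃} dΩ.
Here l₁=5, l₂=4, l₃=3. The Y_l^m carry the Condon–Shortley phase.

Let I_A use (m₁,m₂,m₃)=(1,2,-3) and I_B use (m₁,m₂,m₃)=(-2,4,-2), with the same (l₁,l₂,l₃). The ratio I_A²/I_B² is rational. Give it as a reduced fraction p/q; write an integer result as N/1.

Shared (l₁,l₂,l₃)=(5,4,3): N and (l;000)² cancel in I_A²/I_B².
A: Δ = 6!·4!·2!/13! = 1/180180; Racah Σ t=4..4: t=4:+1/2304 = 1/2304; ⇒ 3j(5 4 3; 1 2 -3)² = 75/4004, sgn +1
B: Δ = 6!·4!·2!/13! = 1/180180; Racah Σ t=6..6: t=6:+1/8640 = 1/8640; ⇒ 3j(5 4 3; -2 4 -2)² = 14/1287, sgn -1
I_A²/I_B² = (75/4004)/(14/1287) = 675/392

675/392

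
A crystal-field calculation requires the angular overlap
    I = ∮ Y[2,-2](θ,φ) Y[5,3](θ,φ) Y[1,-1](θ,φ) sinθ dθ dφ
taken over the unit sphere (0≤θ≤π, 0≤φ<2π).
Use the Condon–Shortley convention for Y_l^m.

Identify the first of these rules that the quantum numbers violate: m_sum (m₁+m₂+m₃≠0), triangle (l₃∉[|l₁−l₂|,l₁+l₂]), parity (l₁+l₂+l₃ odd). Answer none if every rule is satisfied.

triangle

Σmᵢ = 0  ✓
l₃∈[|l₁−l₂|,l₁+l₂]=[3,7], have l₃=1  ✗
Σlᵢ = 8 ⇒ even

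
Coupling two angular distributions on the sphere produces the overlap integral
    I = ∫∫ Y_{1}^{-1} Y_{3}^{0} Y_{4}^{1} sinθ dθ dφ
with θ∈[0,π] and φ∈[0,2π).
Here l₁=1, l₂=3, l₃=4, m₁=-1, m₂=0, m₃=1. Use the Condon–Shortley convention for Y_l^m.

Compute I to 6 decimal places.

Checks pass: Σm=0; 8 even; l₃=4∈[2,4].
(2·1+1)(2·3+1)(2·4+1) = 189
Δ: 0! 2! 6! / 9! → 1/252
sum: t=0:+1/36 = 1/36
3j²(1 3 4; 0 0 0) = Δ·Π!·Σ² = 4/63  (sign +1)
sum: t=0:+1/72 = 1/72
3j²(1 3 4; -1 0 1) = Δ·Π!·Σ² = 5/126  (sign -1)
combine: 4πI² = 189·4/63·5/126 = 10/21
take √, sign -1: I = -0.19466390

-0.194664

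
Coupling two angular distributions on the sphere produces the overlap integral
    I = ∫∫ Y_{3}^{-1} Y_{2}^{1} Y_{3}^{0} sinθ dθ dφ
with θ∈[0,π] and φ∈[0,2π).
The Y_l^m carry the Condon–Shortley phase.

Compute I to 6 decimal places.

-0.059471

Rules hold: Σm=0, L=8 even, 1≤3≤5.
N = 7·5·7 = 245
Δ = 2!·4!·2!/9! = 1/3780
Racah Σ t=0..2: t=0:+1/24 t=1:−1/4 t=2:+1/24 = -1/6
⇒ 3j(3 2 3; 0 0 0)² = 4/105, sgn +1
Racah Σ t=1..2: t=1:−1/12 t=2:+1/8 = 1/24
⇒ 3j(3 2 3; -1 1 0)² = 1/210, sgn -1
4πI² = N·(3j₀)²·(3jₘ)² = 2/45
I = -1·√(0.0444444/4π) = -0.05947080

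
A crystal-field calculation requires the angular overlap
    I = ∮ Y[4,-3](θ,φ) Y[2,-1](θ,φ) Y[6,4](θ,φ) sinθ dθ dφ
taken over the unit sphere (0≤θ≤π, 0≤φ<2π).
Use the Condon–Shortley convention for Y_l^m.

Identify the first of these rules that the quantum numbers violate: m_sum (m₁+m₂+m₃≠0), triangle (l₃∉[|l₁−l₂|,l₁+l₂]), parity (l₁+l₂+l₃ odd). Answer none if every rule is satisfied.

m₁+m₂+m₃ = -3 − 1 + 4 = 0  ✓
triangle: |4−2|=2 ≤ l₃=6 ≤ 4+2=6  ✓
parity: l₁+l₂+l₃ = 12 is even  ✓

none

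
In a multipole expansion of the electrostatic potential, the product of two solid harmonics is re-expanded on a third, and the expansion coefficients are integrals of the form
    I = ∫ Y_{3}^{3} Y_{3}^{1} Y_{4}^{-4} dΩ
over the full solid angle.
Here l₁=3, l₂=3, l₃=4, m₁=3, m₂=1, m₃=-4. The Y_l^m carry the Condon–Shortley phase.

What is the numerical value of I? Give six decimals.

-0.166198

m-sum 0 ✓  L=10 even ✓  0≤4≤6 ✓
Π(2lᵢ+1) = 7×7×9 = 441
triangle coeff Δ(3,3,4) = 1/34650
Σ_t [0,2]: t=0:+1/72 t=1:−1/16 t=2:+1/72 = -5/144
(3j)²=2/77 [(3 3 4; 0 0 0)], sign=-1
Σ_t [0,0]: t=0:+1/1152 = 1/1152
(3j)²=1/33 [(3 3 4; 3 1 -4)], sign=+1
⇒ 4πI² = 42/121
I = (-1)√(42/121/(4π)) = -0.16619847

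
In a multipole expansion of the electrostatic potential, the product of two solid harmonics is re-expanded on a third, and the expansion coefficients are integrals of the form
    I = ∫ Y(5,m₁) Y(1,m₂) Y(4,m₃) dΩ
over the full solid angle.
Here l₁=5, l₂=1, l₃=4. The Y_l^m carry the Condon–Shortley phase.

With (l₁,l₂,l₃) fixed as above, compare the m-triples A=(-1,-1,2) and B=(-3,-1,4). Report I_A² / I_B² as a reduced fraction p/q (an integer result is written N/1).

6/1

Same 5,1,4: normalisation and zero-m 3j drop out of the ratio.
A: Δ: 2! 8! 0! / 11! → 1/495; sum: t=0:+1/2880 = 1/2880; 3j²(5 1 4; -1 -1 2) = Δ·Π!·Σ² = 2/165  (sign +1)
B: Δ: 2! 8! 0! / 11! → 1/495; sum: t=0:+1/80640 = 1/80640; 3j²(5 1 4; -3 -1 4) = Δ·Π!·Σ² = 1/495  (sign +1)
I_A²/I_B² = (2/165)/(1/495) = 6/1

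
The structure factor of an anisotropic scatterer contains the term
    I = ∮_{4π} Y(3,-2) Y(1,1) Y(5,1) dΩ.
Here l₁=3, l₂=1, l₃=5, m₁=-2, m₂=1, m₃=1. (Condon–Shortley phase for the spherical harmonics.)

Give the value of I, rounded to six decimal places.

triangle: need 2≤l₃≤4, have 5; I=0

0.000000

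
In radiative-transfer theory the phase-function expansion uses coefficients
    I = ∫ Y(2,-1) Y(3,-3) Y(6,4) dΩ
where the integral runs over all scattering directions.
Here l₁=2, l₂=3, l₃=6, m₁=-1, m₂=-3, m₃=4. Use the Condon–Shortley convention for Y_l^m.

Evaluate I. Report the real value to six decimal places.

l₃=6 ∉ [1,5] — triangle fails ⇒ I = 0

0.000000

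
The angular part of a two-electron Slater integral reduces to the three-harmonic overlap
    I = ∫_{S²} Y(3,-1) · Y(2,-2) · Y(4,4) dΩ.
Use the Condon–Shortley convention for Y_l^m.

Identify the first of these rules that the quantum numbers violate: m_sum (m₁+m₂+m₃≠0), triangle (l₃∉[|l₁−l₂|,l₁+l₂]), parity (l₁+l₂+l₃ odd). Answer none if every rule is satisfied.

azimuthal sum: -1 − 2 + 4 = 1  ✗
1 ≤ 4 ≤ 5 (triangle on l)
L = 3 + 2 + 4 = 9 (odd)

m_sum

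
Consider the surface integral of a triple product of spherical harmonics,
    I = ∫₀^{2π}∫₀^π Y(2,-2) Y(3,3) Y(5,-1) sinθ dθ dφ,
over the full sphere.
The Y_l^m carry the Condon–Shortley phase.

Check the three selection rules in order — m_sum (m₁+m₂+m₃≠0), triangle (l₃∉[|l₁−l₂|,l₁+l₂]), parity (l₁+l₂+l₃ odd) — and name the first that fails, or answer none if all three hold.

none

Σmᵢ = 0  ✓
l₃∈[|l₁−l₂|,l₁+l₂]=[1,5], have l₃=5  ✓
Σlᵢ = 10 ⇒ even  ✓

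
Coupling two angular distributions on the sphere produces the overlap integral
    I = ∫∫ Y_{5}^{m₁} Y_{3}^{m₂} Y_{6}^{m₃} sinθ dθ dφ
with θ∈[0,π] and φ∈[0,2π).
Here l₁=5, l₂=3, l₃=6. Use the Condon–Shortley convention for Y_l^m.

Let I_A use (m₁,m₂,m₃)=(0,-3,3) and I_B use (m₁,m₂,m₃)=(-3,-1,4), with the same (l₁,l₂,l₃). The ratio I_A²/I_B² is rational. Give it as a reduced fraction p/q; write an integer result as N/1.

l's match ⇒ only the (l;m) 3-j factors differ between A and B.
A: triangle coeff Δ(5,3,6) = 1/675675; Σ_t [0,0]: t=0:+1/34560 = 1/34560; (3j)²=4/143 [(5 3 6; 0 -3 3)], sign=-1
B: triangle coeff Δ(5,3,6) = 1/675675; Σ_t [0,2]: t=0:+1/322560 t=1:−1/30240 t=2:+1/69120 = -1/64512; (3j)²=10/1001 [(5 3 6; -3 -1 4)], sign=-1
I_A²/I_B² = (4/143)/(10/1001) = 14/5

14/5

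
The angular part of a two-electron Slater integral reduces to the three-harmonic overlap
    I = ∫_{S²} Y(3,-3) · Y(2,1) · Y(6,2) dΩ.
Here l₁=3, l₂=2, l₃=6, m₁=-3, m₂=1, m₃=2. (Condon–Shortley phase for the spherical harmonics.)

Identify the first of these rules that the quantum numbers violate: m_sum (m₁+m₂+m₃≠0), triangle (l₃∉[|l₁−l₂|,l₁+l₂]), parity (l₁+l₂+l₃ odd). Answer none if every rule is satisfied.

triangle

azimuthal sum: -3 + 1 + 2 = 0  ✓
1 ≤ 6 ≤ 5 (triangle on l)  ✗
L = 3 + 2 + 6 = 11 (odd)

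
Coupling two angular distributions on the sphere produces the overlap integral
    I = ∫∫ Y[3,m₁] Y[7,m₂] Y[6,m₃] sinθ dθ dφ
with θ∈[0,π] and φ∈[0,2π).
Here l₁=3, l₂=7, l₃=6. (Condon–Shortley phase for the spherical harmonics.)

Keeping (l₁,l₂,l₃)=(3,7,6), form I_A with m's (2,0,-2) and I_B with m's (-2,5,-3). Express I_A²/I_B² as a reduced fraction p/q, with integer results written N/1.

Shared (l₁,l₂,l₃)=(3,7,6): N and (l;000)² cancel in I_A²/I_B².
A: Δ = 4!·2!·10!/17! = 1/2042040; Racah Σ t=0..1: t=0:+1/725760 t=1:−1/207360 = -1/290304; ⇒ 3j(3 7 6; 2 0 -2)² = 125/7293, sgn -1
B: Δ = 4!·2!·10!/17! = 1/2042040; Racah Σ t=3..4: t=3:−1/4354560 t=4:+1/1935360 = 1/3483648; ⇒ 3j(3 7 6; -2 5 -3)² = 125/12376, sgn -1
I_A²/I_B² = (125/7293)/(125/12376) = 56/33

56/33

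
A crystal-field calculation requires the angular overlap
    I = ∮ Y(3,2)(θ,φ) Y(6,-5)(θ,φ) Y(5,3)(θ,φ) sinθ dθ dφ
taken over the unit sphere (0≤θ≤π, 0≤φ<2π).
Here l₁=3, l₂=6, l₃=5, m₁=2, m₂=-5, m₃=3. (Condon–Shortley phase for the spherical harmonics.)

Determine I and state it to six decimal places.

-0.169016

Rules hold: Σm=0, L=14 even, 3≤5≤9.
N = 7·13·11 = 1001
Δ = 4!·2!·8!/15! = 1/675675
Racah Σ t=1..3: t=1:−1/8640 t=2:+1/2304 t=3:−1/8640 = 7/34560
⇒ 3j(3 6 5; 0 0 0)² = 7/429, sgn -1
Racah Σ t=0..1: t=0:+1/120960 t=1:−1/483840 = 1/161280
⇒ 3j(3 6 5; 2 -5 3)² = 2/91, sgn +1
4πI² = N·(3j₀)²·(3jₘ)² = 14/39
I = -1·√(0.358974/4π) = -0.16901560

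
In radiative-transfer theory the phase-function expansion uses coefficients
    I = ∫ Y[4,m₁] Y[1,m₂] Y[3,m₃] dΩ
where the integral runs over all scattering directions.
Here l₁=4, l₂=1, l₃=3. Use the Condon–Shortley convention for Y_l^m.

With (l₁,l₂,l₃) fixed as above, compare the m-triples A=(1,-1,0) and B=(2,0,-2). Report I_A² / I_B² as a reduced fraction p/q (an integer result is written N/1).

l's match ⇒ only the (l;m) 3-j factors differ between A and B.
A: triangle coeff Δ(4,1,3) = 1/252; Σ_t [0,0]: t=0:+1/72 = 1/72; (3j)²=5/126 [(4 1 3; 1 -1 0)], sign=-1
B: triangle coeff Δ(4,1,3) = 1/252; Σ_t [1,1]: t=1:−1/120 = -1/120; (3j)²=1/21 [(4 1 3; 2 0 -2)], sign=+1
I_A²/I_B² = (5/126)/(1/21) = 5/6

5/6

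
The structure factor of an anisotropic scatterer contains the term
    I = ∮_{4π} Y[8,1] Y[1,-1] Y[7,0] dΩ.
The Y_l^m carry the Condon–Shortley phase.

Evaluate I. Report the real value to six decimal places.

m-sum 0 ✓  L=16 even ✓  7≤7≤9 ✓
Π(2lᵢ+1) = 17×3×15 = 765
triangle coeff Δ(8,1,7) = 1/2040
Σ_t [1,1]: t=1:−1/25401600 = -1/25401600
(3j)²=8/255 [(8 1 7; 0 0 0)], sign=+1
Σ_t [0,0]: t=0:+1/50803200 = 1/50803200
(3j)²=3/170 [(8 1 7; 1 -1 0)], sign=-1
⇒ 4πI² = 36/85
I = (-1)√(36/85/(4π)) = -0.18358486

-0.183585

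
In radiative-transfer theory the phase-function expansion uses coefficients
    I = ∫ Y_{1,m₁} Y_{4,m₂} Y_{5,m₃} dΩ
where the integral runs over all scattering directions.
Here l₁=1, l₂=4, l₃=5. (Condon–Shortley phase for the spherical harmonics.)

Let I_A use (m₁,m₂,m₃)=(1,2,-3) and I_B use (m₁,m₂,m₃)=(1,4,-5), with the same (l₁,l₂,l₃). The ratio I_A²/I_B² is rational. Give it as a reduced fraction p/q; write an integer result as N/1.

28/45

l's match ⇒ only the (l;m) 3-j factors differ between A and B.
A: triangle coeff Δ(1,4,5) = 1/495; Σ_t [0,0]: t=0:+1/2880 = 1/2880; (3j)²=28/495 [(1 4 5; 1 2 -3)], sign=+1
B: triangle coeff Δ(1,4,5) = 1/495; Σ_t [0,0]: t=0:+1/80640 = 1/80640; (3j)²=1/11 [(1 4 5; 1 4 -5)], sign=+1
I_A²/I_B² = (28/495)/(1/11) = 28/45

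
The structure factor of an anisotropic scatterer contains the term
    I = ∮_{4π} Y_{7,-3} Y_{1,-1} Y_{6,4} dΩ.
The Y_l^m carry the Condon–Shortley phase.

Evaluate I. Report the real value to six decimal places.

-0.085707

Rules hold: Σm=0, L=14 even, 6≤6≤8.
N = 15·3·13 = 585
Δ = 2!·12!·0!/15! = 1/1365
Racah Σ t=1..1: t=1:−1/518400 = -1/518400
⇒ 3j(7 1 6; 0 0 0)² = 7/195, sgn -1
Racah Σ t=0..0: t=0:+1/14515200 = 1/14515200
⇒ 3j(7 1 6; -3 -1 4)² = 2/455, sgn +1
4πI² = N·(3j₀)²·(3jₘ)² = 6/65
I = -1·√(0.0923077/4π) = -0.08570655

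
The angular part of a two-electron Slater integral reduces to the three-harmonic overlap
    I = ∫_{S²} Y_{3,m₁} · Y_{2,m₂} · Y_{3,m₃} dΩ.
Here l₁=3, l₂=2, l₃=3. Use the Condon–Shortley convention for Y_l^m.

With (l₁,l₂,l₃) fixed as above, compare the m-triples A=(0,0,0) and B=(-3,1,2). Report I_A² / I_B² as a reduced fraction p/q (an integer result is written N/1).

16/25

Shared (l₁,l₂,l₃)=(3,2,3): N and (l;000)² cancel in I_A²/I_B².
A: Δ = 2!·4!·2!/9! = 1/3780; Racah Σ t=0..2: t=0:+1/24 t=1:−1/4 t=2:+1/24 = -1/6; ⇒ 3j(3 2 3; 0 0 0)² = 4/105, sgn +1
B: Δ = 2!·4!·2!/9! = 1/3780; Racah Σ t=2..2: t=2:+1/48 = 1/48; ⇒ 3j(3 2 3; -3 1 2)² = 5/84, sgn -1
I_A²/I_B² = (4/105)/(5/84) = 16/25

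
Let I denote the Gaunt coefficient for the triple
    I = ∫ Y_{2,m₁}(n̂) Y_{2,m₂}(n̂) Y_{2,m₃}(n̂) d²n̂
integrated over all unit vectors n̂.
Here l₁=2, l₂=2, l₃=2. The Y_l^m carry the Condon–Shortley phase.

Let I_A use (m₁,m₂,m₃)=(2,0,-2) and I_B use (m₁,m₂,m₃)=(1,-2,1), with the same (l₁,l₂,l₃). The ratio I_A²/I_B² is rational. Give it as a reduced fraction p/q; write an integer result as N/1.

Same 2,2,2: normalisation and zero-m 3j drop out of the ratio.
A: Δ: 2! 2! 2! / 7! → 1/630; sum: t=0:+1/8 = 1/8; 3j²(2 2 2; 2 0 -2) = Δ·Π!·Σ² = 2/35  (sign +1)
B: Δ: 2! 2! 2! / 7! → 1/630; sum: t=0:+1/4 = 1/4; 3j²(2 2 2; 1 -2 1) = Δ·Π!·Σ² = 3/35  (sign -1)
I_A²/I_B² = (2/35)/(3/35) = 2/3

2/3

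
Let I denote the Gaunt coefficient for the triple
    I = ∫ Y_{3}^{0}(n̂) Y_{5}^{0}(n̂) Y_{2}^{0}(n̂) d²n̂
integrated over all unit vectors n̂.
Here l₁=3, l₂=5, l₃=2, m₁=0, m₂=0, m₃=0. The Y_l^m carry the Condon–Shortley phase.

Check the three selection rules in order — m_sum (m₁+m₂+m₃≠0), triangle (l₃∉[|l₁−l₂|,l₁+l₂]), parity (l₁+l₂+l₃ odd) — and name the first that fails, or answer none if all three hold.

none

azimuthal sum: 0 + 0 + 0 = 0  ✓
2 ≤ 2 ≤ 8 (triangle on l)  ✓
L = 3 + 5 + 2 = 10 (even)  ✓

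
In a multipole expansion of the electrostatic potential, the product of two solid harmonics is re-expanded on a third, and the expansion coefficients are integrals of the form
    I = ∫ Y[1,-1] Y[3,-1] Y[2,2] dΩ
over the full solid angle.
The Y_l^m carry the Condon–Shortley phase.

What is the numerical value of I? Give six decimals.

-0.082589

Rules hold: Σm=0, L=6 even, 2≤2≤4.
N = 3·7·5 = 105
Δ = 2!·0!·4!/7! = 1/105
Racah Σ t=1..1: t=1:−1/4 = -1/4
⇒ 3j(1 3 2; 0 0 0)² = 3/35, sgn -1
Racah Σ t=2..2: t=2:+1/48 = 1/48
⇒ 3j(1 3 2; -1 -1 2)² = 1/105, sgn +1
4πI² = N·(3j₀)²·(3jₘ)² = 3/35
I = -1·√(0.0857143/4π) = -0.08258890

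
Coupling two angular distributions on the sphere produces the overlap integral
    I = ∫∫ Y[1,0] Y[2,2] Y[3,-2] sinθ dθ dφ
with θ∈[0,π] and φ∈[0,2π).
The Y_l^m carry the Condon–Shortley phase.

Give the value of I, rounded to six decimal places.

0.184674

Rules hold: Σm=0, L=6 even, 1≤3≤3.
N = 3·5·7 = 105
Δ = 0!·2!·4!/7! = 1/105
Racah Σ t=0..0: t=0:+1/4 = 1/4
⇒ 3j(1 2 3; 0 0 0)² = 3/35, sgn -1
Racah Σ t=0..0: t=0:+1/24 = 1/24
⇒ 3j(1 2 3; 0 2 -2)² = 1/21, sgn -1
4πI² = N·(3j₀)²·(3jₘ)² = 3/7
I = +1·√(0.428571/4π) = 0.18467439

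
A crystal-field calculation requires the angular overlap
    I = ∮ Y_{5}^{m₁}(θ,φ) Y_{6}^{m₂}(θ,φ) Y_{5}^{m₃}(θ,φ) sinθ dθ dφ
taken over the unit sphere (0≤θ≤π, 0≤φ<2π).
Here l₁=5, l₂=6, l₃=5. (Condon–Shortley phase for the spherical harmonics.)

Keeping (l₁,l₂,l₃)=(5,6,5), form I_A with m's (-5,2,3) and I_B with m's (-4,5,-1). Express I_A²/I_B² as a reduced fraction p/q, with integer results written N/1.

700/891

Shared (l₁,l₂,l₃)=(5,6,5): N and (l;000)² cancel in I_A²/I_B².
A: Δ = 6!·4!·6!/17! = 1/28588560; Racah Σ t=6..6: t=6:+1/829440 = 1/829440; ⇒ 3j(5 6 5; -5 2 3)² = 35/2431, sgn +1
B: Δ = 6!·4!·6!/17! = 1/28588560; Racah Σ t=5..6: t=5:−1/2073600 t=6:+1/518400 = 1/691200; ⇒ 3j(5 6 5; -4 5 -1)² = 81/4420, sgn +1
I_A²/I_B² = (35/2431)/(81/4420) = 700/891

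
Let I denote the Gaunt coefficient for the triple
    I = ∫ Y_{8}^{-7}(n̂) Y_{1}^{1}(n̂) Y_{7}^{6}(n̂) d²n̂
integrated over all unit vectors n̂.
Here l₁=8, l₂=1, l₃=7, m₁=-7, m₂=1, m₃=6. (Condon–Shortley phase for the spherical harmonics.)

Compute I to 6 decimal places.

-0.313531

Rules hold: Σm=0, L=16 even, 7≤7≤9.
N = 17·3·15 = 765
Δ = 2!·14!·0!/17! = 1/2040
Racah Σ t=1..1: t=1:−1/25401600 = -1/25401600
⇒ 3j(8 1 7; 0 0 0)² = 8/255, sgn +1
Racah Σ t=2..2: t=2:+1/12454041600 = 1/12454041600
⇒ 3j(8 1 7; -7 1 6)² = 7/136, sgn -1
4πI² = N·(3j₀)²·(3jₘ)² = 21/17
I = -1·√(1.23529/4π) = -0.31353083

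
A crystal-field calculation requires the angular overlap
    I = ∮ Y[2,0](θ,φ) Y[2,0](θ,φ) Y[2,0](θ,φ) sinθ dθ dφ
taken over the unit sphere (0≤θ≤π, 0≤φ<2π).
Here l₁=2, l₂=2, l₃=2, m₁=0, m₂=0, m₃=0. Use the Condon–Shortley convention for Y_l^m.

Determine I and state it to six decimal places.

Rules hold: Σm=0, L=6 even, 0≤2≤4.
N = 5·5·5 = 125
Δ = 2!·2!·2!/7! = 1/630
Racah Σ t=0..2: t=0:+1/8 t=1:−1/1 t=2:+1/8 = -3/4
⇒ 3j(2 2 2; 0 0 0)² = 2/35, sgn -1
(m-triple is (0,0,0) — same symbol as above.)
4πI² = N·(3j₀)²·(3jₘ)² = 20/49
I = +1·√(0.408163/4π) = 0.18022375

0.180224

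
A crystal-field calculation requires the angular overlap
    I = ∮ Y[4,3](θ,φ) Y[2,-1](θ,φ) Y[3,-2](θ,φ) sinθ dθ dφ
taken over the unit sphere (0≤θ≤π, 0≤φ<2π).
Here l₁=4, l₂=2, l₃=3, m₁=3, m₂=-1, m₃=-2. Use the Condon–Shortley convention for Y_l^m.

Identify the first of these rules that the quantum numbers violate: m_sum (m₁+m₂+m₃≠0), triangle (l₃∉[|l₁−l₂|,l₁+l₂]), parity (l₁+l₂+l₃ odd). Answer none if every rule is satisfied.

Σmᵢ = 0  ✓
l₃∈[|l₁−l₂|,l₁+l₂]=[2,6], have l₃=3  ✓
Σlᵢ = 9 ⇒ odd  ✗

parity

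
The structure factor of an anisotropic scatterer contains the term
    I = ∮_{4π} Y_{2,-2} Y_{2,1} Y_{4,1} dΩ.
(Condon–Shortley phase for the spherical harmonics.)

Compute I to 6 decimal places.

Rules hold: Σm=0, L=8 even, 0≤4≤4.
N = 5·5·9 = 225
Δ = 0!·4!·4!/9! = 1/630
Racah Σ t=0..0: t=0:+1/16 = 1/16
⇒ 3j(2 2 4; 0 0 0)² = 2/35, sgn +1
Racah Σ t=0..0: t=0:+1/144 = 1/144
⇒ 3j(2 2 4; -2 1 1)² = 1/126, sgn -1
4πI² = N·(3j₀)²·(3jₘ)² = 5/49
I = -1·√(0.102041/4π) = -0.09011188

-0.090112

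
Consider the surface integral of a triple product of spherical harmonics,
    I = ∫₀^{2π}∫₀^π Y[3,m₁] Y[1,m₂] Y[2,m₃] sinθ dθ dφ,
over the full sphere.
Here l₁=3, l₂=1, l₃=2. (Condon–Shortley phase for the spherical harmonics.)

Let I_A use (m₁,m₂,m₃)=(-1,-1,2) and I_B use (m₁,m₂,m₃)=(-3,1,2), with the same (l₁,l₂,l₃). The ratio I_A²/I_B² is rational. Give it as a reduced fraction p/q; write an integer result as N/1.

Shared (l₁,l₂,l₃)=(3,1,2): N and (l;000)² cancel in I_A²/I_B².
A: Δ = 2!·4!·0!/7! = 1/105; Racah Σ t=0..0: t=0:+1/48 = 1/48; ⇒ 3j(3 1 2; -1 -1 2)² = 1/105, sgn +1
B: Δ = 2!·4!·0!/7! = 1/105; Racah Σ t=2..2: t=2:+1/48 = 1/48; ⇒ 3j(3 1 2; -3 1 2)² = 1/7, sgn +1
I_A²/I_B² = (1/105)/(1/7) = 1/15

1/15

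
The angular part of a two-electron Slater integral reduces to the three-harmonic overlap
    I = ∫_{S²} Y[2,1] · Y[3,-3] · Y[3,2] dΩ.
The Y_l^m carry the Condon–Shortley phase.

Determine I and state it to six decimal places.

-0.210261

Rules hold: Σm=0, L=8 even, 1≤3≤5.
N = 5·7·7 = 245
Δ = 2!·2!·4!/9! = 1/3780
Racah Σ t=0..2: t=0:+1/24 t=1:−1/4 t=2:+1/24 = -1/6
⇒ 3j(2 3 3; 0 0 0)² = 4/105, sgn +1
Racah Σ t=0..0: t=0:+1/48 = 1/48
⇒ 3j(2 3 3; 1 -3 2)² = 5/84, sgn -1
4πI² = N·(3j₀)²·(3jₘ)² = 5/9
I = -1·√(0.555556/4π) = -0.21026104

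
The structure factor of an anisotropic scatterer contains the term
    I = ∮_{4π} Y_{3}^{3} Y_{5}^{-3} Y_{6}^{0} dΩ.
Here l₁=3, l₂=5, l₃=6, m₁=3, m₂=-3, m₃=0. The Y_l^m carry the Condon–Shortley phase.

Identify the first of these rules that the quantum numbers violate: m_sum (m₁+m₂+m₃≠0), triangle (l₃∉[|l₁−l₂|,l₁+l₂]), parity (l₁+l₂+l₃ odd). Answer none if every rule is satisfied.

none

m₁+m₂+m₃ = 3 − 3 + 0 = 0  ✓
triangle: |3−5|=2 ≤ l₃=6 ≤ 3+5=8  ✓
parity: l₁+l₂+l₃ = 14 is even  ✓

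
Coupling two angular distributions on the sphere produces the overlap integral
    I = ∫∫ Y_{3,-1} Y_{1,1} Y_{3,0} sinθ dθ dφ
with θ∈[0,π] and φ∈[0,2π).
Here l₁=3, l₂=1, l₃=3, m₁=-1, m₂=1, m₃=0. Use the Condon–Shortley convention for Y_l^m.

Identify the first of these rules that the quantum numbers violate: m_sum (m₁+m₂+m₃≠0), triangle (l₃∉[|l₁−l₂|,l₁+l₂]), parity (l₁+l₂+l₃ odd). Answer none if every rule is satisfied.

m₁+m₂+m₃ = -1 + 1 + 0 = 0  ✓
triangle: |3−1|=2 ≤ l₃=3 ≤ 3+1=4  ✓
parity: l₁+l₂+l₃ = 7 is odd  ✗

parity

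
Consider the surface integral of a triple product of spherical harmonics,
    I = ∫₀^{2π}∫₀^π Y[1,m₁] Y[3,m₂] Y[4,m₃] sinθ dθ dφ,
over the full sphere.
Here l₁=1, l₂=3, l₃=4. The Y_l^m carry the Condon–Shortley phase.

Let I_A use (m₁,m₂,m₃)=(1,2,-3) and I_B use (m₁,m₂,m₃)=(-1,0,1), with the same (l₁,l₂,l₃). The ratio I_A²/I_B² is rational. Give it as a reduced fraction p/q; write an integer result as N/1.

l's match ⇒ only the (l;m) 3-j factors differ between A and B.
A: triangle coeff Δ(1,3,4) = 1/252; Σ_t [0,0]: t=0:+1/240 = 1/240; (3j)²=1/12 [(1 3 4; 1 2 -3)], sign=-1
B: triangle coeff Δ(1,3,4) = 1/252; Σ_t [0,0]: t=0:+1/72 = 1/72; (3j)²=5/126 [(1 3 4; -1 0 1)], sign=-1
I_A²/I_B² = (1/12)/(5/126) = 21/10

21/10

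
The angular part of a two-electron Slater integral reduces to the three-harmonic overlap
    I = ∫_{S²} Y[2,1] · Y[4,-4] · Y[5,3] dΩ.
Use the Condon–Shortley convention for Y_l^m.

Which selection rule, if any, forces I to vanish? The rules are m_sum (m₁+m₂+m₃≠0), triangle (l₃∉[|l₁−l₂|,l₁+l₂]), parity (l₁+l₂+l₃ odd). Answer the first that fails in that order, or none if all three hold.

parity

m₁+m₂+m₃ = 1 − 4 + 3 = 0  ✓
triangle: |2−4|=2 ≤ l₃=5 ≤ 2+4=6  ✓
parity: l₁+l₂+l₃ = 11 is odd  ✗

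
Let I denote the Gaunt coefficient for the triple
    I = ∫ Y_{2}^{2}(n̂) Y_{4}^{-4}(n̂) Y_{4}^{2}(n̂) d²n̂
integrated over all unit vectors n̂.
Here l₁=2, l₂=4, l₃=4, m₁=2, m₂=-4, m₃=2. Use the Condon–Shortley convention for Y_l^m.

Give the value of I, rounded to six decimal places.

m-sum 0 ✓  L=10 even ✓  2≤4≤6 ✓
Π(2lᵢ+1) = 5×9×9 = 405
triangle coeff Δ(2,4,4) = 1/13860
Σ_t [0,2]: t=0:+1/192 t=1:−1/36 t=2:+1/192 = -5/288
(3j)²=20/693 [(2 4 4; 0 0 0)], sign=-1
Σ_t [0,0]: t=0:+1/2880 = 1/2880
(3j)²=2/165 [(2 4 4; 2 -4 2)], sign=+1
⇒ 4πI² = 120/847
I = (-1)√(120/847/(4π)) = -0.10618031

-0.106180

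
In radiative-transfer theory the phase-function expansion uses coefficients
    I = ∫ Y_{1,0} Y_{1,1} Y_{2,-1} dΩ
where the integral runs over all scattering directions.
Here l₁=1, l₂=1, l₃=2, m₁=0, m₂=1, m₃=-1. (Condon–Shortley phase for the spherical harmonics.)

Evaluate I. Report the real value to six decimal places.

-0.218510

Rules hold: Σm=0, L=4 even, 0≤2≤2.
N = 3·3·5 = 45
Δ = 0!·2!·2!/5! = 1/30
Racah Σ t=0..0: t=0:+1/1 = 1/1
⇒ 3j(1 1 2; 0 0 0)² = 2/15, sgn +1
Racah Σ t=0..0: t=0:+1/2 = 1/2
⇒ 3j(1 1 2; 0 1 -1)² = 1/10, sgn -1
4πI² = N·(3j₀)²·(3jₘ)² = 3/5
I = -1·√(0.6/4π) = -0.21850969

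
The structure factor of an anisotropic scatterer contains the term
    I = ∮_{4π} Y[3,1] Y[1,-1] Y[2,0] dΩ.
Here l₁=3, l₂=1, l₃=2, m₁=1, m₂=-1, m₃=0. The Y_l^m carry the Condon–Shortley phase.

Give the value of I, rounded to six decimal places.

Rules hold: Σm=0, L=6 even, 2≤2≤4.
N = 7·3·5 = 105
Δ = 2!·4!·0!/7! = 1/105
Racah Σ t=1..1: t=1:−1/4 = -1/4
⇒ 3j(3 1 2; 0 0 0)² = 3/35, sgn -1
Racah Σ t=0..0: t=0:+1/8 = 1/8
⇒ 3j(3 1 2; 1 -1 0)² = 2/35, sgn +1
4πI² = N·(3j₀)²·(3jₘ)² = 18/35
I = -1·√(0.514286/4π) = -0.20230066

-0.202301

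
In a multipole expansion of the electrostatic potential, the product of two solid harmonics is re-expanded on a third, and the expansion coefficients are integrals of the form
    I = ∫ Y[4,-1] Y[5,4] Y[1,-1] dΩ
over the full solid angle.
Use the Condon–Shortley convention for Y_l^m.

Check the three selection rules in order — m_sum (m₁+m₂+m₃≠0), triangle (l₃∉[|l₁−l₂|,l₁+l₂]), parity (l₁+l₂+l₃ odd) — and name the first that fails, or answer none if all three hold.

m_sum

Σmᵢ = 2  ✗
l₃∈[|l₁−l₂|,l₁+l₂]=[1,9], have l₃=1
Σlᵢ = 10 ⇒ even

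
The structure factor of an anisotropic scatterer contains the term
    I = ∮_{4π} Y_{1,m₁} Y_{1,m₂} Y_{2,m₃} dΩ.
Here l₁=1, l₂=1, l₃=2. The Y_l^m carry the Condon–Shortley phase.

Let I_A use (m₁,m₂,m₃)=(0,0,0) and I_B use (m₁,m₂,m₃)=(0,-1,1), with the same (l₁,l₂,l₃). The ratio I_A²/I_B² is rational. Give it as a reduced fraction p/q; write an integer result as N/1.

Same 1,1,2: normalisation and zero-m 3j drop out of the ratio.
A: Δ: 0! 2! 2! / 5! → 1/30; sum: t=0:+1/1 = 1/1; 3j²(1 1 2; 0 0 0) = Δ·Π!·Σ² = 2/15  (sign +1)
B: Δ: 0! 2! 2! / 5! → 1/30; sum: t=0:+1/2 = 1/2; 3j²(1 1 2; 0 -1 1) = Δ·Π!·Σ² = 1/10  (sign -1)
I_A²/I_B² = (2/15)/(1/10) = 4/3

4/3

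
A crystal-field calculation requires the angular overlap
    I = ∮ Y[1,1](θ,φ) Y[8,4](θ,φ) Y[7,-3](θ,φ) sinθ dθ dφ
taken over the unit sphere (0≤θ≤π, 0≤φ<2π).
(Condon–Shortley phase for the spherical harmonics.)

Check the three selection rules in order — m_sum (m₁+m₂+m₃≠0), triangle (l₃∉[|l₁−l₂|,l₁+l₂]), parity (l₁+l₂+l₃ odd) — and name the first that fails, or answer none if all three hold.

m₁+m₂+m₃ = 1 + 4 − 3 = 2  ✗
triangle: |1−8|=7 ≤ l₃=7 ≤ 1+8=9
parity: l₁+l₂+l₃ = 16 is even

m_sum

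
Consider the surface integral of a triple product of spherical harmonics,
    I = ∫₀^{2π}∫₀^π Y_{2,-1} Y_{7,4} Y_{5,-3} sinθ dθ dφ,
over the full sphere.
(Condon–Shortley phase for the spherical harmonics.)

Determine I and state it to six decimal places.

Checks pass: Σm=0; 14 even; l₃=5∈[5,9].
(2·2+1)(2·7+1)(2·5+1) = 825
Δ: 4! 0! 10! / 15! → 1/15015
sum: t=2:+1/57600 = 1/57600
3j²(2 7 5; 0 0 0) = Δ·Π!·Σ² = 21/715  (sign -1)
sum: t=3:−1/483840 = -1/483840
3j²(2 7 5; -1 4 -3) = Δ·Π!·Σ² = 3/91  (sign -1)
combine: 4πI² = 825·21/715·3/91 = 135/169
take √, sign +1: I = 0.25212656

0.252127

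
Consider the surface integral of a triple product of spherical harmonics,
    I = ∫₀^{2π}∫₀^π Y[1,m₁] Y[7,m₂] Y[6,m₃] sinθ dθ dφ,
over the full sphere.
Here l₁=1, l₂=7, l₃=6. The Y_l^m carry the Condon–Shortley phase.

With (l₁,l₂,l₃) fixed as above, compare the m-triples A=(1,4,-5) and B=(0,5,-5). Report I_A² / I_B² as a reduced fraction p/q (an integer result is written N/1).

1/8

Shared (l₁,l₂,l₃)=(1,7,6): N and (l;000)² cancel in I_A²/I_B².
A: Δ = 2!·0!·12!/15! = 1/1365; Racah Σ t=0..0: t=0:+1/79833600 = 1/79833600; ⇒ 3j(1 7 6; 1 4 -5)² = 1/455, sgn -1
B: Δ = 2!·0!·12!/15! = 1/1365; Racah Σ t=1..1: t=1:−1/39916800 = -1/39916800; ⇒ 3j(1 7 6; 0 5 -5)² = 8/455, sgn +1
I_A²/I_B² = (1/455)/(8/455) = 1/8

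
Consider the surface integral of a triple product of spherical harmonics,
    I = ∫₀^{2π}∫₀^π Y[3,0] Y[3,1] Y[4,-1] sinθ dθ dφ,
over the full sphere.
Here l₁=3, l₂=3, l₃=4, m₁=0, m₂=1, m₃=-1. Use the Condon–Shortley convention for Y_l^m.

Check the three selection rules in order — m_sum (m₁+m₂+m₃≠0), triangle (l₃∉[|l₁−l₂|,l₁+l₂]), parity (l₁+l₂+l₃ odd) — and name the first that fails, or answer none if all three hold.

m₁+m₂+m₃ = 0 + 1 − 1 = 0  ✓
triangle: |3−3|=0 ≤ l₃=4 ≤ 3+3=6  ✓
parity: l₁+l₂+l₃ = 10 is even  ✓

none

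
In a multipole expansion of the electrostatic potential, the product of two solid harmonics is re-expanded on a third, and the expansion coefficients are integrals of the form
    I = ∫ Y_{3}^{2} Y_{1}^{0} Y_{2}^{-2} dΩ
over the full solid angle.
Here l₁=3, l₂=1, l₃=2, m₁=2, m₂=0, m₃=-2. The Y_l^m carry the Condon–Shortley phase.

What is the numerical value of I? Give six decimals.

Rules hold: Σm=0, L=6 even, 2≤2≤4.
N = 7·3·5 = 105
Δ = 2!·4!·0!/7! = 1/105
Racah Σ t=1..1: t=1:−1/4 = -1/4
⇒ 3j(3 1 2; 0 0 0)² = 3/35, sgn -1
Racah Σ t=1..1: t=1:−1/24 = -1/24
⇒ 3j(3 1 2; 2 0 -2)² = 1/21, sgn -1
4πI² = N·(3j₀)²·(3jₘ)² = 3/7
I = +1·√(0.428571/4π) = 0.18467439

0.184674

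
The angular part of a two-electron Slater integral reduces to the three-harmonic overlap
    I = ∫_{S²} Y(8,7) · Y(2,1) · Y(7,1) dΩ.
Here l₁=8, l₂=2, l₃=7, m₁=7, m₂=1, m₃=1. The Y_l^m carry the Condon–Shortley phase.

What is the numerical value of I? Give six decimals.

m-sum = 7 + 1 + 1 = 9 ≠ 0 ⇒ I = 0

0.000000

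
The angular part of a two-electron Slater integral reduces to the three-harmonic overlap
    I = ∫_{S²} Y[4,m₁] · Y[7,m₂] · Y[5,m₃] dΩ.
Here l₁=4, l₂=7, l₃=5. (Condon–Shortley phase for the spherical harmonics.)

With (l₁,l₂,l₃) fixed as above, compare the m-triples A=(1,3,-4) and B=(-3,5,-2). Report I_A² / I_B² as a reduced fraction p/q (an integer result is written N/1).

12675/308

Shared (l₁,l₂,l₃)=(4,7,5): N and (l;000)² cancel in I_A²/I_B².
A: Δ = 6!·2!·8!/17! = 1/6126120; Racah Σ t=2..3: t=2:+1/1935360 t=3:−1/362880 = -13/5806080; ⇒ 3j(4 7 5; 1 3 -4)² = 195/10472, sgn +1
B: Δ = 6!·2!·8!/17! = 1/6126120; Racah Σ t=5..6: t=5:−1/1209600 t=6:+1/1036800 = 1/7257600; ⇒ 3j(4 7 5; -3 5 -2)² = 1/2210, sgn -1
I_A²/I_B² = (195/10472)/(1/2210) = 12675/308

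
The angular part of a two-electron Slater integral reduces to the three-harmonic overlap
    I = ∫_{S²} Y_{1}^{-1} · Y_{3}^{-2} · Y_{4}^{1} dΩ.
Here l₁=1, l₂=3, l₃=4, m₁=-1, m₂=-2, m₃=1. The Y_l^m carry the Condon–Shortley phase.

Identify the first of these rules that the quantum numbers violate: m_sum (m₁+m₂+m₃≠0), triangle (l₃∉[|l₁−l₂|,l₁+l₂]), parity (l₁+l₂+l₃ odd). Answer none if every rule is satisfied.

Σmᵢ = -2  ✗
l₃∈[|l₁−l₂|,l₁+l₂]=[2,4], have l₃=4
Σlᵢ = 8 ⇒ even

m_sum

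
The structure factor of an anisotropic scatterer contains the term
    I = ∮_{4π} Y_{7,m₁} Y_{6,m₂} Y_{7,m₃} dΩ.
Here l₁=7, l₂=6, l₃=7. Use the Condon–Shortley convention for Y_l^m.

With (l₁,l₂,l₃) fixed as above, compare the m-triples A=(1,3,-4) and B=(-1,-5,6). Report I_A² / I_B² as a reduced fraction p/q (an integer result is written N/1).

l's match ⇒ only the (l;m) 3-j factors differ between A and B.
A: triangle coeff Δ(7,6,7) = 1/2444321880; Σ_t [3,6]: t=3:−1/18662400 t=4:+1/8294400 t=5:−1/29030400 t=6:+1/1045094400 = 1/29859840; (3j)²=175/25194 [(7 6 7; 1 3 -4)], sign=-1
B: triangle coeff Δ(7,6,7) = 1/2444321880; Σ_t [0,1]: t=0:+1/3483648000 t=1:−1/435456000 = -1/497664000; (3j)²=77/6460 [(7 6 7; -1 -5 6)], sign=+1
I_A²/I_B² = (175/25194)/(77/6460) = 250/429

250/429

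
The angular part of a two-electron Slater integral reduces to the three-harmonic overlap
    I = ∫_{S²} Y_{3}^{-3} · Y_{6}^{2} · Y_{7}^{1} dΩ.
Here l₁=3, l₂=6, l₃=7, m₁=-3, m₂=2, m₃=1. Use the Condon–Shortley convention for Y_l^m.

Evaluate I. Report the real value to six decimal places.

m-sum 0 ✓  L=16 even ✓  3≤7≤9 ✓
Π(2lᵢ+1) = 7×13×15 = 1365
triangle coeff Δ(3,6,7) = 1/2042040
Σ_t [0,2]: t=0:+1/207360 t=1:−1/57600 t=2:+1/207360 = -1/129600
(3j)²=168/12155 [(3 6 7; 0 0 0)], sign=+1
Σ_t [2,2]: t=2:+1/829440 = 1/829440
(3j)²=35/2431 [(3 6 7; -3 2 1)], sign=+1
⇒ 4πI² = 123480/454597
I = (+1)√(123480/454597/(4π)) = 0.14702124

0.147021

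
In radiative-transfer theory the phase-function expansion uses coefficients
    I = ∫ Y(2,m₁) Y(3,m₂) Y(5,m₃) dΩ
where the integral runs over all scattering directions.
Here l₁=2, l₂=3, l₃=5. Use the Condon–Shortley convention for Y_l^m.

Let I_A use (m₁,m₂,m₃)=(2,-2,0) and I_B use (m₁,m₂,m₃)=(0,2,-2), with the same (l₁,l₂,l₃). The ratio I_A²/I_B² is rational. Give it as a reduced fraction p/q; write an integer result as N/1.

5/63

Same 2,3,5: normalisation and zero-m 3j drop out of the ratio.
A: Δ: 0! 4! 6! / 11! → 1/2310; sum: t=0:+1/2880 = 1/2880; 3j²(2 3 5; 2 -2 0) = Δ·Π!·Σ² = 1/462  (sign -1)
B: Δ: 0! 4! 6! / 11! → 1/2310; sum: t=0:+1/480 = 1/480; 3j²(2 3 5; 0 2 -2) = Δ·Π!·Σ² = 3/110  (sign -1)
I_A²/I_B² = (1/462)/(3/110) = 5/63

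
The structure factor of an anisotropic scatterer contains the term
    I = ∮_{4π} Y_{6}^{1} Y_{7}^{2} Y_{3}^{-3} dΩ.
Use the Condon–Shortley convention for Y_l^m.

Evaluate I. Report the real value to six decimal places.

-0.170823

Checks pass: Σm=0; 16 even; l₃=3∈[1,13].
(2·6+1)(2·7+1)(2·3+1) = 1365
Δ: 10! 2! 4! / 17! → 1/2042040
sum: t=4:+1/207360 t=5:−1/57600 t=6:+1/207360 = -1/129600
3j²(6 7 3; 0 0 0) = Δ·Π!·Σ² = 168/12155  (sign +1)
sum: t=5:−1/691200 = -1/691200
3j²(6 7 3; 1 2 -3) = Δ·Π!·Σ² = 189/9724  (sign -1)
combine: 4πI² = 1365·168/12155·189/9724 = 166698/454597
take √, sign -1: I = -0.17082325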